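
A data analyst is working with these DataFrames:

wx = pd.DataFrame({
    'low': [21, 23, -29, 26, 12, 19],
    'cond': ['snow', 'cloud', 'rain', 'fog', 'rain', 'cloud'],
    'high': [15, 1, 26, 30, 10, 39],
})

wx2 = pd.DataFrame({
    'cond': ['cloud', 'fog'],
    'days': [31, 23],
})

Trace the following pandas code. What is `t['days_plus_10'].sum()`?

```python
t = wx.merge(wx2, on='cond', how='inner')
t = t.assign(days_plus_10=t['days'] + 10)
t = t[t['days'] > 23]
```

merge on 'cond' (how='inner') → 3 rows:
   low   cond  high  days
0   23  cloud     1    31
1   26    fog    30    23
2   19  cloud    39    31
add column days_plus_10 = t['days'] + 10:
   low   cond  high  days  days_plus_10
0   23  cloud     1    31            41
1   26    fog    30    23            33
2   19  cloud    39    31            41
filter rows where days > 23:
   low   cond  high  days  days_plus_10
0   23  cloud     1    31            41
2   19  cloud    39    31            41
sum of column 'days_plus_10' → 82

82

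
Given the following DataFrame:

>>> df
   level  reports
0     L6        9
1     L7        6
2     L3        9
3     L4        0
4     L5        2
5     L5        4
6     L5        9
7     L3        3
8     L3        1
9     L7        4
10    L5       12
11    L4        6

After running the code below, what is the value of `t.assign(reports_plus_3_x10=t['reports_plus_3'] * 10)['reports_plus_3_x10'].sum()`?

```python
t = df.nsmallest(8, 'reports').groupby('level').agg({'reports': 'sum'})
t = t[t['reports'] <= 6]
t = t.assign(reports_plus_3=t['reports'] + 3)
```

250

take 8 rows with smallest reports:
   level  reports
3     L4        0
8     L3        1
4     L5        2
7     L3        3
5     L5        4
9     L7        4
1     L7        6
11    L4        6
group by level, sum of reports:
       reports
level         
L3           4
L4           6
L5           6
L7          10
filter rows where reports <= 6:
       reports
level         
L3           4
L4           6
L5           6
add column reports_plus_3 = t['reports'] + 3:
       reports  reports_plus_3
level                         
L3           4               7
L4           6               9
L5           6               9
add column reports_plus_3_x10 = t['reports_plus_3'] * 10:
       reports  reports_plus_3  reports_plus_3_x10
level                                             
L3           4               7                  70
L4           6               9                  90
L5           6               9                  90
Hence 250.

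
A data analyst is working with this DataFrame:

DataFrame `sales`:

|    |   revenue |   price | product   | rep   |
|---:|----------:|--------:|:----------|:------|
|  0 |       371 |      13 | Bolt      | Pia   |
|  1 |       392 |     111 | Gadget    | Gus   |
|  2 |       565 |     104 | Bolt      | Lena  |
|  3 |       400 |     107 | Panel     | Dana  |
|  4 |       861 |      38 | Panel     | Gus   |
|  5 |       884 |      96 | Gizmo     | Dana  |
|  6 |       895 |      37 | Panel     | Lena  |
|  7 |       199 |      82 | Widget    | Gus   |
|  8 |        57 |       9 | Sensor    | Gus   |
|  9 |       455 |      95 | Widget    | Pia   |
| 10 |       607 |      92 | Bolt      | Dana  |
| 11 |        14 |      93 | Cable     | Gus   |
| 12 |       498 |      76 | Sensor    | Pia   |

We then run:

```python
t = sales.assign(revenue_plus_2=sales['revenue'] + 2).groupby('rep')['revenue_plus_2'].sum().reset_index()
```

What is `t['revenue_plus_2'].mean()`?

add column revenue_plus_2 = sales['revenue'] + 2:
    revenue  price product   rep  revenue_plus_2
0       371     13    Bolt   Pia             373
1       392    111  Gadget   Gus             394
2       565    104    Bolt  Lena             567
3       400    107   Panel  Dana             402
4       861     38   Panel   Gus             863
5       884     96   Gizmo  Dana             886
6       895     37   Panel  Lena             897
7       199     82  Widget   Gus             201
8        57      9  Sensor   Gus              59
9       455     95  Widget   Pia             457
10      607     92    Bolt  Dana             609
11       14     93   Cable   Gus              16
12      498     76  Sensor   Pia             500
group by rep, sum of revenue_plus_2:
rep
Dana    1897
Gus     1533
Lena    1464
Pia     1330
Name: revenue_plus_2, dtype: int64
reset_index():
    rep  revenue_plus_2
0  Dana            1897
1   Gus            1533
2  Lena            1464
3   Pia            1330

1556.0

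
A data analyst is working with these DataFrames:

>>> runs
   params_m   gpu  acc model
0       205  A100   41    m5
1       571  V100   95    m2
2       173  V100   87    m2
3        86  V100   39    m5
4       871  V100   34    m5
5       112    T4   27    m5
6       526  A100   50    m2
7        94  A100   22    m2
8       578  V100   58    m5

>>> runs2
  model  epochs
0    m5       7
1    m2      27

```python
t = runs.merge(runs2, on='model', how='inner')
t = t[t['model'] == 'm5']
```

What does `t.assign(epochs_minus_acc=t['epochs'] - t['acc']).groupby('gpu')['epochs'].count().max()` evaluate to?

merge on 'model' (how='inner') → 9 rows:
   params_m   gpu  acc model  epochs
0       205  A100   41    m5       7
1       571  V100   95    m2      27
2       173  V100   87    m2      27
3        86  V100   39    m5       7
4       871  V100   34    m5       7
5       112    T4   27    m5       7
6       526  A100   50    m2      27
7        94  A100   22    m2      27
8       578  V100   58    m5       7
filter rows where model == 'm5':
   params_m   gpu  acc model  epochs
0       205  A100   41    m5       7
3        86  V100   39    m5       7
4       871  V100   34    m5       7
5       112    T4   27    m5       7
8       578  V100   58    m5       7
add column epochs_minus_acc = t['epochs'] - t['acc']:
   params_m   gpu  acc model  epochs  epochs_minus_acc
0       205  A100   41    m5       7               -34
3        86  V100   39    m5       7               -32
4       871  V100   34    m5       7               -27
5       112    T4   27    m5       7               -20
8       578  V100   58    m5       7               -51
group by gpu, count of epochs:
gpu
A100    1
T4      1
V100    3
Name: epochs, dtype: int64
Taking the max of the resulting series gives 3.

3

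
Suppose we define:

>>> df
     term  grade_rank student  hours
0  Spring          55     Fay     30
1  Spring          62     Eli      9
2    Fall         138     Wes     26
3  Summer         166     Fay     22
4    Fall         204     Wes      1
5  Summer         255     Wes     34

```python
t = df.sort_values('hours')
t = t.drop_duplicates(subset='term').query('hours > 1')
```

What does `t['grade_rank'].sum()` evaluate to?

sort by hours:
     term  grade_rank student  hours
4    Fall         204     Wes      1
1  Spring          62     Eli      9
3  Summer         166     Fay     22
2    Fall         138     Wes     26
0  Spring          55     Fay     30
5  Summer         255     Wes     34
drop duplicate term (keep=first):
     term  grade_rank student  hours
4    Fall         204     Wes      1
1  Spring          62     Eli      9
3  Summer         166     Fay     22
filter rows where hours > 1:
     term  grade_rank student  hours
1  Spring          62     Eli      9
3  Summer         166     Fay     22

228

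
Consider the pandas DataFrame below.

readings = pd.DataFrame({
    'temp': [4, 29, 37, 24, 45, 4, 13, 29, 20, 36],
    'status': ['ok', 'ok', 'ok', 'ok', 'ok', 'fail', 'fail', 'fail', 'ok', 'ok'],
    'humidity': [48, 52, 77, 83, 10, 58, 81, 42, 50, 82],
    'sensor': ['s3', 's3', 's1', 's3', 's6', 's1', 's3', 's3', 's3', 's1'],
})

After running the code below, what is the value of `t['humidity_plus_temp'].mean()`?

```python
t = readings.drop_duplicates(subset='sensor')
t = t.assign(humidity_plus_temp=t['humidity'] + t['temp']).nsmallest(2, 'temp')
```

83.0

drop duplicate sensor (keep=first):
   temp status  humidity sensor
0     4     ok        48     s3
2    37     ok        77     s1
4    45     ok        10     s6
add column humidity_plus_temp = t['humidity'] + t['temp']:
   temp status  humidity sensor  humidity_plus_temp
0     4     ok        48     s3                  52
2    37     ok        77     s1                 114
4    45     ok        10     s6                  55
take 2 rows with smallest temp:
   temp status  humidity sensor  humidity_plus_temp
0     4     ok        48     s3                  52
2    37     ok        77     s1                 114
Reading off the mean of column 'humidity_plus_temp', we get 83.0.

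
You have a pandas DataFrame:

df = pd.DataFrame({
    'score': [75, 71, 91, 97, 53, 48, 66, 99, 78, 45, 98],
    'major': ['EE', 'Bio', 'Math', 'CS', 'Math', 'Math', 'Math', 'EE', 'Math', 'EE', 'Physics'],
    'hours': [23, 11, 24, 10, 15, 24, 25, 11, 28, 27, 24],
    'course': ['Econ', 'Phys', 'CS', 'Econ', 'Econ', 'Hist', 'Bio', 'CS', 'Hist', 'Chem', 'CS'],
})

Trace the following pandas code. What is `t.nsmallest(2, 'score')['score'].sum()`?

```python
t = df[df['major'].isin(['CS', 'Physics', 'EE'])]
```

filter rows where major in ['CS', 'Physics', 'EE']:
    score    major  hours course
0      75       EE     23   Econ
3      97       CS     10   Econ
7      99       EE     11     CS
9      45       EE     27   Chem
10     98  Physics     24     CS
take 2 rows with smallest score:
   score major  hours course
9     45    EE     27   Chem
0     75    EE     23   Econ
Reading off the sum of column 'score', we get 120.

120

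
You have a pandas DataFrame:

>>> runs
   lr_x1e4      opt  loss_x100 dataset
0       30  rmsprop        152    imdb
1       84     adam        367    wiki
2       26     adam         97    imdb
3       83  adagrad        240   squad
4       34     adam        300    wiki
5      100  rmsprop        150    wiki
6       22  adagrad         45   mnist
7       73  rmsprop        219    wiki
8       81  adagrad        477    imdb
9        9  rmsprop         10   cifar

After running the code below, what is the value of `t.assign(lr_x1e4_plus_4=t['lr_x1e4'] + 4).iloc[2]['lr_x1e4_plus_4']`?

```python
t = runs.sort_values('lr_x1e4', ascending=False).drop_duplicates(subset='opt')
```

87

sort by lr_x1e4 descending:
   lr_x1e4      opt  loss_x100 dataset
5      100  rmsprop        150    wiki
1       84     adam        367    wiki
3       83  adagrad        240   squad
8       81  adagrad        477    imdb
7       73  rmsprop        219    wiki
4       34     adam        300    wiki
0       30  rmsprop        152    imdb
2       26     adam         97    imdb
6       22  adagrad         45   mnist
9        9  rmsprop         10   cifar
drop duplicate opt (keep=first):
   lr_x1e4      opt  loss_x100 dataset
5      100  rmsprop        150    wiki
1       84     adam        367    wiki
3       83  adagrad        240   squad
add column lr_x1e4_plus_4 = t['lr_x1e4'] + 4:
   lr_x1e4      opt  loss_x100 dataset  lr_x1e4_plus_4
5      100  rmsprop        150    wiki             104
1       84     adam        367    wiki              88
3       83  adagrad        240   squad              87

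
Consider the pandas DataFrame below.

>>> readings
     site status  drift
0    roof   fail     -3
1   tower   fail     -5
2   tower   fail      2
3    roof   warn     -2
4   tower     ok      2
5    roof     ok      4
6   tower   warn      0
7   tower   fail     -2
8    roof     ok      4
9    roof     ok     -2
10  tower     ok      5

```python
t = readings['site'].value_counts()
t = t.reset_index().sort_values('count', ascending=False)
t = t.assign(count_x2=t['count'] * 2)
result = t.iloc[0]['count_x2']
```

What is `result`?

value_counts of site:
site
tower    6
roof     5
Name: count, dtype: int64
reset_index():
    site  count
0  tower      6
1   roof      5
sort by count descending:
    site  count
0  tower      6
1   roof      5
add column count_x2 = t['count'] * 2:
    site  count  count_x2
0  tower      6        12
1   roof      5        10

12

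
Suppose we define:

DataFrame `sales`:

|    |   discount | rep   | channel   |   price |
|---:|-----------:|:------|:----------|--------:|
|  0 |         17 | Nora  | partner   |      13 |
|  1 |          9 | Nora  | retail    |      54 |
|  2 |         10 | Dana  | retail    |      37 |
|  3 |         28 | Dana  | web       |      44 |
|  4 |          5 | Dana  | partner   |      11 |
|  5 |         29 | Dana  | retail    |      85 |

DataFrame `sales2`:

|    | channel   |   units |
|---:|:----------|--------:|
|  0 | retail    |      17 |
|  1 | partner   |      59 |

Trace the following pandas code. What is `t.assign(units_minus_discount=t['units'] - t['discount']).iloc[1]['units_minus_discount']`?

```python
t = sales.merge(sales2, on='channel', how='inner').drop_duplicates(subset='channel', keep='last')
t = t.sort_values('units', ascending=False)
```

-12

merge on 'channel' (how='inner') → 5 rows:
   discount   rep  channel  price  units
0        17  Nora  partner     13     59
1         9  Nora   retail     54     17
2        10  Dana   retail     37     17
3         5  Dana  partner     11     59
4        29  Dana   retail     85     17
drop duplicate channel (keep=last):
   discount   rep  channel  price  units
3         5  Dana  partner     11     59
4        29  Dana   retail     85     17
sort by units descending:
   discount   rep  channel  price  units
3         5  Dana  partner     11     59
4        29  Dana   retail     85     17
add column units_minus_discount = t['units'] - t['discount']:
   discount   rep  channel  price  units  units_minus_discount
3         5  Dana  partner     11     59                    54
4        29  Dana   retail     85     17                   -12
The value at position 1, column 'units_minus_discount' is -12.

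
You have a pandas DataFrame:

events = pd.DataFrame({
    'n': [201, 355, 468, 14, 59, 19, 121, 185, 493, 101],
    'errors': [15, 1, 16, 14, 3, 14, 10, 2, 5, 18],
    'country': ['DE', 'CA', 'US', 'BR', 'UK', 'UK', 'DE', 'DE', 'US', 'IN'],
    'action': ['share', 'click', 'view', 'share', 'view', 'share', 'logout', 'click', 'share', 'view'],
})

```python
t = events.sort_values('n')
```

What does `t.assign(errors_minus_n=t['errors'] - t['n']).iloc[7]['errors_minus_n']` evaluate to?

-354

sort by n:
     n  errors country  action
3   14      14      BR   share
5   19      14      UK   share
4   59       3      UK    view
9  101      18      IN    view
6  121      10      DE  logout
7  185       2      DE   click
0  201      15      DE   share
1  355       1      CA   click
2  468      16      US    view
8  493       5      US   share
add column errors_minus_n = t['errors'] - t['n']:
     n  errors country  action  errors_minus_n
3   14      14      BR   share               0
5   19      14      UK   share              -5
4   59       3      UK    view             -56
9  101      18      IN    view             -83
6  121      10      DE  logout            -111
7  185       2      DE   click            -183
0  201      15      DE   share            -186
1  355       1      CA   click            -354
2  468      16      US    view            -452
8  493       5      US   share            -488
The value at position 7, column 'errors_minus_n' is -354.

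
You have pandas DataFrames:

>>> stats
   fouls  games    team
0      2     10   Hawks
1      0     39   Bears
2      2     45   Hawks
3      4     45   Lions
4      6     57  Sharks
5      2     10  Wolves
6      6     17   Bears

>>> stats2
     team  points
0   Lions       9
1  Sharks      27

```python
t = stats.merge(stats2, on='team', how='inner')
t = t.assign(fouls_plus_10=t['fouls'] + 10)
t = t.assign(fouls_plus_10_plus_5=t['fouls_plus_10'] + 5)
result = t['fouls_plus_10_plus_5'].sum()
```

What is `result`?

40

merge on 'team' (how='inner') → 2 rows:
   fouls  games    team  points
0      4     45   Lions       9
1      6     57  Sharks      27
add column fouls_plus_10 = t['fouls'] + 10:
   fouls  games    team  points  fouls_plus_10
0      4     45   Lions       9             14
1      6     57  Sharks      27             16
add column fouls_plus_10_plus_5 = t['fouls_plus_10'] + 5:
   fouls  games    team  points  fouls_plus_10  fouls_plus_10_plus_5
0      4     45   Lions       9             14                    19
1      6     57  Sharks      27             16                    21
The sum of column 'fouls_plus_10_plus_5' is 40.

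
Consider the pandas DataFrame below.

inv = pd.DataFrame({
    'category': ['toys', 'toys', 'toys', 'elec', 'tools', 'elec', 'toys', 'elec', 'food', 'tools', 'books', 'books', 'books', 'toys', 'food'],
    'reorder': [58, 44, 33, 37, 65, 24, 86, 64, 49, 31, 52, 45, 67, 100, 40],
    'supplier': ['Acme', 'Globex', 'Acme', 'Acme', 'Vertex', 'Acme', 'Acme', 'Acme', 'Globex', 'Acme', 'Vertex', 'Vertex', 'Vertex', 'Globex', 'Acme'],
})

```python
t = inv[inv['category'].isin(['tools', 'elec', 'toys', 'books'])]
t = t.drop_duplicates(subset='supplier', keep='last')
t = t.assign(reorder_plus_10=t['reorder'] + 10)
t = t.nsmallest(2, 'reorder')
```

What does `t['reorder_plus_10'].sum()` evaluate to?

filter rows where category in ['tools', 'elec', 'toys', 'books']:
   category  reorder supplier
0      toys       58     Acme
1      toys       44   Globex
2      toys       33     Acme
3      elec       37     Acme
4     tools       65   Vertex
5      elec       24     Acme
6      toys       86     Acme
7      elec       64     Acme
9     tools       31     Acme
10    books       52   Vertex
11    books       45   Vertex
12    books       67   Vertex
13     toys      100   Globex
drop duplicate supplier (keep=last):
   category  reorder supplier
9     tools       31     Acme
12    books       67   Vertex
13     toys      100   Globex
add column reorder_plus_10 = t['reorder'] + 10:
   category  reorder supplier  reorder_plus_10
9     tools       31     Acme               41
12    books       67   Vertex               77
13     toys      100   Globex              110
take 2 rows with smallest reorder:
   category  reorder supplier  reorder_plus_10
9     tools       31     Acme               41
12    books       67   Vertex               77
So sum() = 118.

118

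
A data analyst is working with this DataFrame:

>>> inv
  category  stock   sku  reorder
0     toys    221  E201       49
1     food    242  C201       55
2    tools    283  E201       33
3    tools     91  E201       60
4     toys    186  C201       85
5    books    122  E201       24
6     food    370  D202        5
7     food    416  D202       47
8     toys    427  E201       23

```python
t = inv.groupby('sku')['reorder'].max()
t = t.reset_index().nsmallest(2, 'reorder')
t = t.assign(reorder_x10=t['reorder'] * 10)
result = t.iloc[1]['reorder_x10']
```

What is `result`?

600

group by sku, max of reorder:
sku
C201    85
D202    47
E201    60
Name: reorder, dtype: int64
reset_index():
    sku  reorder
0  C201       85
1  D202       47
2  E201       60
take 2 rows with smallest reorder:
    sku  reorder
1  D202       47
2  E201       60
add column reorder_x10 = t['reorder'] * 10:
    sku  reorder  reorder_x10
1  D202       47          470
2  E201       60          600
Finally, value at position 1, column 'reorder_x10' = 600.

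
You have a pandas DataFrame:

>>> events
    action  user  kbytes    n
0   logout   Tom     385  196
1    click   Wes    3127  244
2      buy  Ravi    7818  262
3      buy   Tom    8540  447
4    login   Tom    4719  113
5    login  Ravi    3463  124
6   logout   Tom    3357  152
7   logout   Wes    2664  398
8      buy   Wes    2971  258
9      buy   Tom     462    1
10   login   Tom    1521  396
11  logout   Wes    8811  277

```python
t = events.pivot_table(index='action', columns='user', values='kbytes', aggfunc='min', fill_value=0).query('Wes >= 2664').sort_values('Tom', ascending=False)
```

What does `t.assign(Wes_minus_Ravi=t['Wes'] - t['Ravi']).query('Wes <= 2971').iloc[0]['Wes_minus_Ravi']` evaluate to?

-4847

pivot: rows=action, cols=user, min(kbytes):
user    Ravi   Tom   Wes
action                  
buy     7818   462  2971
click      0     0  3127
login   3463  1521     0
logout     0   385  2664
filter rows where Wes >= 2664:
user    Ravi  Tom   Wes
action                 
buy     7818  462  2971
click      0    0  3127
logout     0  385  2664
sort by Tom descending:
user    Ravi  Tom   Wes
action                 
buy     7818  462  2971
logout     0  385  2664
click      0    0  3127
add column Wes_minus_Ravi = t['Wes'] - t['Ravi']:
user    Ravi  Tom   Wes  Wes_minus_Ravi
action                                 
buy     7818  462  2971           -4847
logout     0  385  2664            2664
click      0    0  3127            3127
filter rows where Wes <= 2971:
user    Ravi  Tom   Wes  Wes_minus_Ravi
action                                 
buy     7818  462  2971           -4847
logout     0  385  2664            2664
Finally, value at position 0, column 'Wes_minus_Ravi' = -4847.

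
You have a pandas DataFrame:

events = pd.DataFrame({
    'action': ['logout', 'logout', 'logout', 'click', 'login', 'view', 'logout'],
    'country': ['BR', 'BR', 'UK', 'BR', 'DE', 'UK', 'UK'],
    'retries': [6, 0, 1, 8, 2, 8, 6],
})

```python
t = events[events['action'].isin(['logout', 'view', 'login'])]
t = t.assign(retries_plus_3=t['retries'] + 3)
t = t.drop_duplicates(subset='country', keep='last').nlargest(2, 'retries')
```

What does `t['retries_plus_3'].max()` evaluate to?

filter rows where action in ['logout', 'view', 'login']:
   action country  retries
0  logout      BR        6
1  logout      BR        0
2  logout      UK        1
4   login      DE        2
5    view      UK        8
6  logout      UK        6
add column retries_plus_3 = t['retries'] + 3:
   action country  retries  retries_plus_3
0  logout      BR        6               9
1  logout      BR        0               3
2  logout      UK        1               4
4   login      DE        2               5
5    view      UK        8              11
6  logout      UK        6               9
drop duplicate country (keep=last):
   action country  retries  retries_plus_3
1  logout      BR        0               3
4   login      DE        2               5
6  logout      UK        6               9
take 2 rows with largest retries:
   action country  retries  retries_plus_3
6  logout      UK        6               9
4   login      DE        2               5
Taking the max of column 'retries_plus_3' gives 9.

9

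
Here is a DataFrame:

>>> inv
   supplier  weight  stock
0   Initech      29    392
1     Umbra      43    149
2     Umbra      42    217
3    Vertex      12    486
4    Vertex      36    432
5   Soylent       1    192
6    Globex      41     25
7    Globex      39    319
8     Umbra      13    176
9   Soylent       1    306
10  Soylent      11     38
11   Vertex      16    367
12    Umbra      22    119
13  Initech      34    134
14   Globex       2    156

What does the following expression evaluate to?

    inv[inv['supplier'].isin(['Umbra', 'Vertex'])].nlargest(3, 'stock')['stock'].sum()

1285

filter rows where supplier in ['Umbra', 'Vertex']:
   supplier  weight  stock
1     Umbra      43    149
2     Umbra      42    217
3    Vertex      12    486
4    Vertex      36    432
8     Umbra      13    176
11   Vertex      16    367
12    Umbra      22    119
take 3 rows with largest stock:
   supplier  weight  stock
3    Vertex      12    486
4    Vertex      36    432
11   Vertex      16    367
So sum() = 1285.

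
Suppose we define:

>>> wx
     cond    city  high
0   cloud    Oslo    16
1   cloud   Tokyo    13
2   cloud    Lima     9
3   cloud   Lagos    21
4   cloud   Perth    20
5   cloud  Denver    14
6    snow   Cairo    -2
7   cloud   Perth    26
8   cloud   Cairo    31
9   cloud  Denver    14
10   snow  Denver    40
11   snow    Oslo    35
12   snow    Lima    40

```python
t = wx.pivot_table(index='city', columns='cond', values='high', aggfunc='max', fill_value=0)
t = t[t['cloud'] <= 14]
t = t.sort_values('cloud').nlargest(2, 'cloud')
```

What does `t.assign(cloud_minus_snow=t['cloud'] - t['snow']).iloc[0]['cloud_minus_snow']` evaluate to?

pivot: rows=city, cols=cond, max(high):
cond    cloud  snow
city               
Cairo      31    -2
Denver     14    40
Lagos      21     0
Lima        9    40
Oslo       16    35
Perth      26     0
Tokyo      13     0
filter rows where cloud <= 14:
cond    cloud  snow
city               
Denver     14    40
Lima        9    40
Tokyo      13     0
sort by cloud:
cond    cloud  snow
city               
Lima        9    40
Tokyo      13     0
Denver     14    40
take 2 rows with largest cloud:
cond    cloud  snow
city               
Denver     14    40
Tokyo      13     0
add column cloud_minus_snow = t['cloud'] - t['snow']:
cond    cloud  snow  cloud_minus_snow
city                                 
Denver     14    40               -26
Tokyo      13     0                13
Then the value at position 0, column 'cloud_minus_snow': -26

-26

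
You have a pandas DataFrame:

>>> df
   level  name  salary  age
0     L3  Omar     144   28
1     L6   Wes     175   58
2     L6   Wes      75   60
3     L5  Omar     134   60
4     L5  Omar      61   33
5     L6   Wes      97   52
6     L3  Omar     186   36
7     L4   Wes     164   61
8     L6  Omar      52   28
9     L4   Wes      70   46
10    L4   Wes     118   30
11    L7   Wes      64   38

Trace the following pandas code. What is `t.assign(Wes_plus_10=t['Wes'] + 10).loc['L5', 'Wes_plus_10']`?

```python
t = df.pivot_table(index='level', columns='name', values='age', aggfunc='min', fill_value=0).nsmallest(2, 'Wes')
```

10

pivot: rows=level, cols=name, min(age):
name   Omar  Wes
level           
L3       28    0
L4        0   30
L5       33    0
L6       28   52
L7        0   38
take 2 rows with smallest Wes:
name   Omar  Wes
level           
L3       28    0
L5       33    0
add column Wes_plus_10 = t['Wes'] + 10:
name   Omar  Wes  Wes_plus_10
level                        
L3       28    0           10
L5       33    0           10
Taking the value at row 'L5', column 'Wes_plus_10' gives 10.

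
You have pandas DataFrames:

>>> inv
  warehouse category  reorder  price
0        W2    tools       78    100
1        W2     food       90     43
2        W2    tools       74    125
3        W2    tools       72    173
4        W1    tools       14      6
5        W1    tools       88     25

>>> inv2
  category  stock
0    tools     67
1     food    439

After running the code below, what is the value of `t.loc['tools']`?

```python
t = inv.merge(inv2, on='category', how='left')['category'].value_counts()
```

merge on 'category' (how='left') → 6 rows:
  warehouse category  reorder  price  stock
0        W2    tools       78    100     67
1        W2     food       90     43    439
2        W2    tools       74    125     67
3        W2    tools       72    173     67
4        W1    tools       14      6     67
5        W1    tools       88     25     67
value_counts of category:
category
tools    5
food     1
Name: count, dtype: int64

5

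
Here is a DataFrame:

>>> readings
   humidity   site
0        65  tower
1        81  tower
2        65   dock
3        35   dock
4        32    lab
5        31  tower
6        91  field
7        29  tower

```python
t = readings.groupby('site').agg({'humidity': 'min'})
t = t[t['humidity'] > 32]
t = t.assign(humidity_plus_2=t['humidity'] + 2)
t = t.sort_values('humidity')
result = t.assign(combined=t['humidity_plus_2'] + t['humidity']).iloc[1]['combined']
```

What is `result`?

184

group by site, min of humidity:
       humidity
site           
dock         35
field        91
lab          32
tower        29
filter rows where humidity > 32:
       humidity
site           
dock         35
field        91
add column humidity_plus_2 = t['humidity'] + 2:
       humidity  humidity_plus_2
site                            
dock         35               37
field        91               93
sort by humidity:
       humidity  humidity_plus_2
site                            
dock         35               37
field        91               93
add column combined = t['humidity_plus_2'] + t['humidity']:
       humidity  humidity_plus_2  combined
site                                      
dock         35               37        72
field        91               93       184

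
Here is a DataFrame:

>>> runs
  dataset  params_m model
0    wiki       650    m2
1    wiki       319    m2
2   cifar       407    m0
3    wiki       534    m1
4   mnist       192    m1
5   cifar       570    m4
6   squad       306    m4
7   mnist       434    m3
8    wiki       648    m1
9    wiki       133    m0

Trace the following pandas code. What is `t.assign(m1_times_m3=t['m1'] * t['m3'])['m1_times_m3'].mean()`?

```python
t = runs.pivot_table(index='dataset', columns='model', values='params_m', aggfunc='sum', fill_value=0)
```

20832.0

pivot: rows=dataset, cols=model, sum(params_m):
model     m0    m1   m2   m3   m4
dataset                          
cifar    407     0    0    0  570
mnist      0   192    0  434    0
squad      0     0    0    0  306
wiki     133  1182  969    0    0
add column m1_times_m3 = t['m1'] * t['m3']:
model     m0    m1   m2   m3   m4  m1_times_m3
dataset                                       
cifar    407     0    0    0  570            0
mnist      0   192    0  434    0        83328
squad      0     0    0    0  306            0
wiki     133  1182  969    0    0            0
So mean() = 20832.0.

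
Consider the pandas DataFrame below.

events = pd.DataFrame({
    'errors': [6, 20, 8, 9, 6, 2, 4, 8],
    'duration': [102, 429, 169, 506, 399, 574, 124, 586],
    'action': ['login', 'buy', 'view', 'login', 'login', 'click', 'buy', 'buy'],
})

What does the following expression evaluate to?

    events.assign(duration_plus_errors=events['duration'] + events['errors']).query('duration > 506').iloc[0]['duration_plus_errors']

576

add column duration_plus_errors = events['duration'] + events['errors']:
   errors  duration action  duration_plus_errors
0       6       102  login                   108
1      20       429    buy                   449
2       8       169   view                   177
3       9       506  login                   515
4       6       399  login                   405
5       2       574  click                   576
6       4       124    buy                   128
7       8       586    buy                   594
filter rows where duration > 506:
   errors  duration action  duration_plus_errors
5       2       574  click                   576
7       8       586    buy                   594
Taking the value at position 0, column 'duration_plus_errors' gives 576.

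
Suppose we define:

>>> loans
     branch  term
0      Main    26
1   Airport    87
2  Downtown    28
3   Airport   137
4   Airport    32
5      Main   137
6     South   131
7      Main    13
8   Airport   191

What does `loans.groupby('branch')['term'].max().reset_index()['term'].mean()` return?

121.75

group by branch, max of term:
branch
Airport     191
Downtown     28
Main        137
South       131
Name: term, dtype: int64
reset_index():
     branch  term
0   Airport   191
1  Downtown    28
2      Main   137
3     South   131
Finally, mean of column 'term' = 121.75.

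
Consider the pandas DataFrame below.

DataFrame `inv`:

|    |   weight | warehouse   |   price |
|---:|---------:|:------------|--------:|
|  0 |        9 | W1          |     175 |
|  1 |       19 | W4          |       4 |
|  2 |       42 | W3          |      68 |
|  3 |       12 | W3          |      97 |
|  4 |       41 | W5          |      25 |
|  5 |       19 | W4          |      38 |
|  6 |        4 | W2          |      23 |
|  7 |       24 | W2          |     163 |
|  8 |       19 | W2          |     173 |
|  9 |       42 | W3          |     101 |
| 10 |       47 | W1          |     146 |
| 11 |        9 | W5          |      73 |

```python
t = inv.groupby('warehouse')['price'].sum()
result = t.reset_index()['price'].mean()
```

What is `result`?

group by warehouse, sum of price:
warehouse
W1    321
W2    359
W3    266
W4     42
W5     98
Name: price, dtype: int64
reset_index():
  warehouse  price
0        W1    321
1        W2    359
2        W3    266
3        W4     42
4        W5     98

217.2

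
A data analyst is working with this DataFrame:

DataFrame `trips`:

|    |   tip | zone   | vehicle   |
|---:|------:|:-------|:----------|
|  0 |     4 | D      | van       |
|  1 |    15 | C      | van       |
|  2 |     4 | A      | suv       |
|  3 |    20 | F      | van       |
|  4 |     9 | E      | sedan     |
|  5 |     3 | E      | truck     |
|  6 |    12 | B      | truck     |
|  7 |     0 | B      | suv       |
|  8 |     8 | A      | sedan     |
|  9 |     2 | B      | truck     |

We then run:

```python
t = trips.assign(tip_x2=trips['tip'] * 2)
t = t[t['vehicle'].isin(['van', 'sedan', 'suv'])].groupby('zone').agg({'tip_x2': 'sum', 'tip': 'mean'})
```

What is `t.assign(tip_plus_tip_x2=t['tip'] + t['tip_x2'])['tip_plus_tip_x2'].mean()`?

29.0

add column tip_x2 = trips['tip'] * 2:
   tip zone vehicle  tip_x2
0    4    D     van       8
1   15    C     van      30
2    4    A     suv       8
3   20    F     van      40
4    9    E   sedan      18
5    3    E   truck       6
6   12    B   truck      24
7    0    B     suv       0
8    8    A   sedan      16
9    2    B   truck       4
filter rows where vehicle in ['van', 'sedan', 'suv']:
   tip zone vehicle  tip_x2
0    4    D     van       8
1   15    C     van      30
2    4    A     suv       8
3   20    F     van      40
4    9    E   sedan      18
7    0    B     suv       0
8    8    A   sedan      16
group by zone: sum(tip_x2), mean(tip):
      tip_x2   tip
zone              
A         24   6.0
B          0   0.0
C         30  15.0
D          8   4.0
E         18   9.0
F         40  20.0
add column tip_plus_tip_x2 = t['tip'] + t['tip_x2']:
      tip_x2   tip  tip_plus_tip_x2
zone                               
A         24   6.0             30.0
B          0   0.0              0.0
C         30  15.0             45.0
D          8   4.0             12.0
E         18   9.0             27.0
F         40  20.0             60.0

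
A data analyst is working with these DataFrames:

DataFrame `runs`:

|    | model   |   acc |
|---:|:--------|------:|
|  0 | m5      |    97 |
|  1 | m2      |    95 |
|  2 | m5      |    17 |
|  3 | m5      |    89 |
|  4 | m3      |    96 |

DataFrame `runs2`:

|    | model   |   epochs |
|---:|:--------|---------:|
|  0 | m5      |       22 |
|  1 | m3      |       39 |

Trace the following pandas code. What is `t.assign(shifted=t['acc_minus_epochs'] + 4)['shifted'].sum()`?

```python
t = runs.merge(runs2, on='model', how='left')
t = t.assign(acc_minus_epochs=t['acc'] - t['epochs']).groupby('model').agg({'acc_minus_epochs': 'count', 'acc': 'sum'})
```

merge on 'model' (how='left') → 5 rows:
  model  acc  epochs
0    m5   97    22.0
1    m2   95     NaN
2    m5   17    22.0
3    m5   89    22.0
4    m3   96    39.0
add column acc_minus_epochs = t['acc'] - t['epochs']:
  model  acc  epochs  acc_minus_epochs
0    m5   97    22.0              75.0
1    m2   95     NaN               NaN
2    m5   17    22.0              -5.0
3    m5   89    22.0              67.0
4    m3   96    39.0              57.0
group by model: count(acc_minus_epochs), sum(acc):
       acc_minus_epochs  acc
model                       
m2                    0   95
m3                    1   96
m5                    3  203
add column shifted = t['acc_minus_epochs'] + 4:
       acc_minus_epochs  acc  shifted
model                                
m2                    0   95        4
m3                    1   96        5
m5                    3  203        7
Taking the sum of column 'shifted' gives 16.

16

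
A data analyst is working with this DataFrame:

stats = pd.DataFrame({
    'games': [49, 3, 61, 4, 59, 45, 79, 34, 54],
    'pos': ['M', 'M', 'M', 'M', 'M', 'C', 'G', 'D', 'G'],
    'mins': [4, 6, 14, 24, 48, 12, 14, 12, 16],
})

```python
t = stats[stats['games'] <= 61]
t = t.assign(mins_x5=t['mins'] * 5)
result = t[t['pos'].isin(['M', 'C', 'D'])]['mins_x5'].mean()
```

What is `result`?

filter rows where games <= 61:
   games pos  mins
0     49   M     4
1      3   M     6
2     61   M    14
3      4   M    24
4     59   M    48
5     45   C    12
7     34   D    12
8     54   G    16
add column mins_x5 = t['mins'] * 5:
   games pos  mins  mins_x5
0     49   M     4       20
1      3   M     6       30
2     61   M    14       70
3      4   M    24      120
4     59   M    48      240
5     45   C    12       60
7     34   D    12       60
8     54   G    16       80
filter rows where pos in ['M', 'C', 'D']:
   games pos  mins  mins_x5
0     49   M     4       20
1      3   M     6       30
2     61   M    14       70
3      4   M    24      120
4     59   M    48      240
5     45   C    12       60
7     34   D    12       60

85.7142857143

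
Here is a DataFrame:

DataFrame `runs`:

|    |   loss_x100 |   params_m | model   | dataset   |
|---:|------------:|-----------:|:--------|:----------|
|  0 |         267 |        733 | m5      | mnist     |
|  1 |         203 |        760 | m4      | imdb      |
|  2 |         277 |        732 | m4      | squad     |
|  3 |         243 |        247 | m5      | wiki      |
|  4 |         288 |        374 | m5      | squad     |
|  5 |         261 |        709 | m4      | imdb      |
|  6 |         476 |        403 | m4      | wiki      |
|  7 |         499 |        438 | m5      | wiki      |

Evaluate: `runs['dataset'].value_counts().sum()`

value_counts of dataset:
dataset
wiki     3
imdb     2
squad    2
mnist    1
Name: count, dtype: int64

8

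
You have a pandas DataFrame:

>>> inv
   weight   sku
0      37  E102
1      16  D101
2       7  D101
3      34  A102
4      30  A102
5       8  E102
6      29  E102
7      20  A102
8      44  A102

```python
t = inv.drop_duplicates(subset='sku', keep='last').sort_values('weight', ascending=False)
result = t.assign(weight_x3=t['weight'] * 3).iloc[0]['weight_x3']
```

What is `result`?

132

drop duplicate sku (keep=last):
   weight   sku
2       7  D101
6      29  E102
8      44  A102
sort by weight descending:
   weight   sku
8      44  A102
6      29  E102
2       7  D101
add column weight_x3 = t['weight'] * 3:
   weight   sku  weight_x3
8      44  A102        132
6      29  E102         87
2       7  D101         21
value at position 0, column 'weight_x3' → 132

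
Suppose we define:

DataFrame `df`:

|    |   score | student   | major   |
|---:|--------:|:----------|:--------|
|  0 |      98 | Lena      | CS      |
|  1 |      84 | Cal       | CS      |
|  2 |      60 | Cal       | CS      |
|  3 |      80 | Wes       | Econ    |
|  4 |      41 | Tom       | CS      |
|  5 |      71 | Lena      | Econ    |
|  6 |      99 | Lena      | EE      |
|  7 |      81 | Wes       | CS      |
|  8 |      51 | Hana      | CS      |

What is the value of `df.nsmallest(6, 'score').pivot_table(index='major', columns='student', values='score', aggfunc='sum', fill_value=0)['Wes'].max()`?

take 6 rows with smallest score:
   score student major
4     41     Tom    CS
8     51    Hana    CS
2     60     Cal    CS
5     71    Lena  Econ
3     80     Wes  Econ
7     81     Wes    CS
pivot: rows=major, cols=student, sum(score):
student  Cal  Hana  Lena  Tom  Wes
major                             
CS        60    51     0   41   81
Econ       0     0    71    0   80
Taking the max of column 'Wes' gives 81.

81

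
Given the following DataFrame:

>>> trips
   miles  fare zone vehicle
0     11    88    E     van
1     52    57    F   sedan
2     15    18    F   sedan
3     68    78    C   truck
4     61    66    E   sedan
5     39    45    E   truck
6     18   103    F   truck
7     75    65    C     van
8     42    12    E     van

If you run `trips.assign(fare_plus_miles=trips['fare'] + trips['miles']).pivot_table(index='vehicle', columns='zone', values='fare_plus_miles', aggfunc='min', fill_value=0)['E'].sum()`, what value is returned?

add column fare_plus_miles = trips['fare'] + trips['miles']:
   miles  fare zone vehicle  fare_plus_miles
0     11    88    E     van               99
1     52    57    F   sedan              109
2     15    18    F   sedan               33
3     68    78    C   truck              146
4     61    66    E   sedan              127
5     39    45    E   truck               84
6     18   103    F   truck              121
7     75    65    C     van              140
8     42    12    E     van               54
pivot: rows=vehicle, cols=zone, min(fare_plus_miles):
zone       C    E    F
vehicle               
sedan      0  127   33
truck    146   84  121
van      140   54    0
The sum of column 'E' is 265.

265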